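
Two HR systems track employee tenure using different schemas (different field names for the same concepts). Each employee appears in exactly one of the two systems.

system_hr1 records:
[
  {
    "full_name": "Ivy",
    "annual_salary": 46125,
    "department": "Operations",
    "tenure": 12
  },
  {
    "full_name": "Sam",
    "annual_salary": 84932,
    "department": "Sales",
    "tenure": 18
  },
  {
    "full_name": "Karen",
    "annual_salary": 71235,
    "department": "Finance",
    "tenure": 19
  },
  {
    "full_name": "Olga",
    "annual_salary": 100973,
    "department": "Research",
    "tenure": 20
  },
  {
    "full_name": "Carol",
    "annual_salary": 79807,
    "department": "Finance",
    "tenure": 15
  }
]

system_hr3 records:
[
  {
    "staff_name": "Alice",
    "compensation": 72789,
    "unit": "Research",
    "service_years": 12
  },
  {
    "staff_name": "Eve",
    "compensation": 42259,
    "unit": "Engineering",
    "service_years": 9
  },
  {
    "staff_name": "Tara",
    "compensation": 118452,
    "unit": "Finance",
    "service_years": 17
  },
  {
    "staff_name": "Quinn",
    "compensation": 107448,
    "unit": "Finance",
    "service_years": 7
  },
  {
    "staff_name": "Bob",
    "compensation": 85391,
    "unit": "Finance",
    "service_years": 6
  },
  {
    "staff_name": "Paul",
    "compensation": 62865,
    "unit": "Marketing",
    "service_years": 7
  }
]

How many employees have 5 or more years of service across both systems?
11

Reconcile schemas: "tenure" (system_hr1) = "service_years" (system_hr3) = years of service

From system_hr1: 5 employees with >= 5 years
From system_hr3: 6 employees with >= 5 years

Total: 5 + 6 = 11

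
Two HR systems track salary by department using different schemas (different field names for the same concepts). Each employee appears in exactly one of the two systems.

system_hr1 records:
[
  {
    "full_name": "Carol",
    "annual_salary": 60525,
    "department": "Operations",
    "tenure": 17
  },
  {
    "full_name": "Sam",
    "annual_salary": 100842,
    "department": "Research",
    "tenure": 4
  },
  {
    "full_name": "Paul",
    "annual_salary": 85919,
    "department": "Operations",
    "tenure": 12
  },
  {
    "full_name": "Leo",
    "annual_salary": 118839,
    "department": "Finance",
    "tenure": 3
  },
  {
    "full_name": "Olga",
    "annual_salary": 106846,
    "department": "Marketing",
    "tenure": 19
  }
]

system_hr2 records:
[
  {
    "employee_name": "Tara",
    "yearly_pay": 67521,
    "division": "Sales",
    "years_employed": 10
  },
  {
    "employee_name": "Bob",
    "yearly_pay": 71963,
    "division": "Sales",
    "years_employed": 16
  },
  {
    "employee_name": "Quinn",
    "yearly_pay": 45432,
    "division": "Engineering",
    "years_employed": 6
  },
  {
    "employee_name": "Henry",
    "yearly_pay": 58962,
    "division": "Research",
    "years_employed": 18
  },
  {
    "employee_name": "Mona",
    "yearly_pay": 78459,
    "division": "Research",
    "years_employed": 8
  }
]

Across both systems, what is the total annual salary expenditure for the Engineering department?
45432

Schema mappings:
- "department" (system_hr1) = "division" (system_hr2) = department
- "annual_salary" (system_hr1) = "yearly_pay" (system_hr2) = salary

Engineering salaries from system_hr1: 0
Engineering salaries from system_hr2: 45432

Total: 0 + 45432 = 45432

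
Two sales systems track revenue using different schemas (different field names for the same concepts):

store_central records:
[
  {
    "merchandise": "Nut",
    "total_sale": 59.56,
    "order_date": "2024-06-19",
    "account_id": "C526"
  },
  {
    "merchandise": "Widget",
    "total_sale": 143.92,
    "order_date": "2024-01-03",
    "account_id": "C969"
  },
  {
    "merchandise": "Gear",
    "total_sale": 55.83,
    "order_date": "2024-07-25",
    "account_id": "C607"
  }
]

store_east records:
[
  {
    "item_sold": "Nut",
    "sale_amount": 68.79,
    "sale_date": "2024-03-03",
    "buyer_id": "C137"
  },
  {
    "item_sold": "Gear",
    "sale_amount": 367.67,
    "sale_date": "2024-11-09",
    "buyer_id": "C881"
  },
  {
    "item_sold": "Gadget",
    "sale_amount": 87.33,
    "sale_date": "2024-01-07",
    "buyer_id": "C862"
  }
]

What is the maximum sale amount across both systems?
367.67

Reconcile: "total_sale" (store_central) = "sale_amount" (store_east) = sale amount

Maximum in store_central: 143.92
Maximum in store_east: 367.67

Overall maximum: max(143.92, 367.67) = 367.67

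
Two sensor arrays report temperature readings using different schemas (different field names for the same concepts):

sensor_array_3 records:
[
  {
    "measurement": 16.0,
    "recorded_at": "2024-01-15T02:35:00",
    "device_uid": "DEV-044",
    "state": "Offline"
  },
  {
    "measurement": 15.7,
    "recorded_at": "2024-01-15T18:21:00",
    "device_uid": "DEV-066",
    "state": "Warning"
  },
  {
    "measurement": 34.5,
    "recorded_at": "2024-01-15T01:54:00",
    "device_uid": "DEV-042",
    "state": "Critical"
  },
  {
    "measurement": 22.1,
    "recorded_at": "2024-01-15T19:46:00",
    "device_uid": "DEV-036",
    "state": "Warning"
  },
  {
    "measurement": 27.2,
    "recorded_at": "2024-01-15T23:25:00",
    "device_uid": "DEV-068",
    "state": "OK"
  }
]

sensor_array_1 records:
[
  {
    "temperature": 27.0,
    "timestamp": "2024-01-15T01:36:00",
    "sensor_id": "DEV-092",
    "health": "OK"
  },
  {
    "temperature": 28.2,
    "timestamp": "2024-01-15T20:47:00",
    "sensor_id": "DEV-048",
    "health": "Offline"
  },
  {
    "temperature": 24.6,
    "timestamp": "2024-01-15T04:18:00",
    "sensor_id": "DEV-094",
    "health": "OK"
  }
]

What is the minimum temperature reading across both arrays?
15.7

Schema mapping: "measurement" (sensor_array_3) = "temperature" (sensor_array_1) = temperature reading

Minimum in sensor_array_3: 15.7
Minimum in sensor_array_1: 24.6

Overall minimum: min(15.7, 24.6) = 15.7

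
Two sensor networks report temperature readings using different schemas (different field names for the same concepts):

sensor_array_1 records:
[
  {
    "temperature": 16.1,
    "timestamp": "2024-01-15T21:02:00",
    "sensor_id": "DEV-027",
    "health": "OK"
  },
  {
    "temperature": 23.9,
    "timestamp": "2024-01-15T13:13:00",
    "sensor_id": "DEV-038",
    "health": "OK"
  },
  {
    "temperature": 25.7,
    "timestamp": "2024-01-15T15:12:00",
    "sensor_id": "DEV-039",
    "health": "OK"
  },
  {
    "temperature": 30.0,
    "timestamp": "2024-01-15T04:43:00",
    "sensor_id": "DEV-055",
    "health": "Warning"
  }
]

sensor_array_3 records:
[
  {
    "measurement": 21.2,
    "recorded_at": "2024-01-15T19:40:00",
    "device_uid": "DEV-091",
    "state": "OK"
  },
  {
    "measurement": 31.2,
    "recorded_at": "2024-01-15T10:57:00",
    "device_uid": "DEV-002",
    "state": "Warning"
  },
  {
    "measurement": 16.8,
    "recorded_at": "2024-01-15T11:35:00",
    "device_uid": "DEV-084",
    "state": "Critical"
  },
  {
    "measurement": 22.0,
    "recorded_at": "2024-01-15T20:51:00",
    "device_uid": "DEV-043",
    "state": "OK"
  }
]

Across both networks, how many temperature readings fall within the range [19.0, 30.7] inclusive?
5

Schema mapping: "temperature" (sensor_array_1) = "measurement" (sensor_array_3) = temperature

Readings in [19.0, 30.7] from sensor_array_1: 3
Readings in [19.0, 30.7] from sensor_array_3: 2

Total count: 3 + 2 = 5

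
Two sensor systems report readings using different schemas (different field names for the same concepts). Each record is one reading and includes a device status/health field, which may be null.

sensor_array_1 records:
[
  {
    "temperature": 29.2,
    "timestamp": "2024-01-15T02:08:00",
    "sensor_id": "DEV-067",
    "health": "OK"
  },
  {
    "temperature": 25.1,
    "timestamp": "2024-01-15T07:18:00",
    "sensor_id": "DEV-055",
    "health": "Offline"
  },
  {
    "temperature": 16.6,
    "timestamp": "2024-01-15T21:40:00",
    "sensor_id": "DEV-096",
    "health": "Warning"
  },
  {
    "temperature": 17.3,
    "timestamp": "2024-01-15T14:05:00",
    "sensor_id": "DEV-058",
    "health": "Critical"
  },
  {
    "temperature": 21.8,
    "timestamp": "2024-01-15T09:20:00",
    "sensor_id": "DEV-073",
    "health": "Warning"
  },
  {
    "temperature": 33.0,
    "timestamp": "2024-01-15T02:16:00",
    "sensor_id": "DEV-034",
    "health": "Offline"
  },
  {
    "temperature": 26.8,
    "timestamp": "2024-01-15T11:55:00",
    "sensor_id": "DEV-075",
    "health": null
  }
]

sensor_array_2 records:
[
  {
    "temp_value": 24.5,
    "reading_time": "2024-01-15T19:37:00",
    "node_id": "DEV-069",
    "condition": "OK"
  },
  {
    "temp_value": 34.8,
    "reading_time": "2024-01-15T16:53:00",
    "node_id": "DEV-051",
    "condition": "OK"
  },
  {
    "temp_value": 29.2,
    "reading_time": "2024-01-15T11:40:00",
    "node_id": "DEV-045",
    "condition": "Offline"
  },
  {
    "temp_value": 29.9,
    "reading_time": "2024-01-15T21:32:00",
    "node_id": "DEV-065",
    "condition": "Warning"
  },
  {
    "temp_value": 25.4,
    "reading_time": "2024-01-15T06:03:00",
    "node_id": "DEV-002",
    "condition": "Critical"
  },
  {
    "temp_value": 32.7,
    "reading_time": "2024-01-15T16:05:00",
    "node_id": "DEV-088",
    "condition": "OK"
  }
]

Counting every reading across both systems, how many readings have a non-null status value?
12

Schema mapping: "health" (sensor_array_1) = "condition" (sensor_array_2) = status

Non-null in sensor_array_1: 6
Non-null in sensor_array_2: 6

Total non-null: 6 + 6 = 12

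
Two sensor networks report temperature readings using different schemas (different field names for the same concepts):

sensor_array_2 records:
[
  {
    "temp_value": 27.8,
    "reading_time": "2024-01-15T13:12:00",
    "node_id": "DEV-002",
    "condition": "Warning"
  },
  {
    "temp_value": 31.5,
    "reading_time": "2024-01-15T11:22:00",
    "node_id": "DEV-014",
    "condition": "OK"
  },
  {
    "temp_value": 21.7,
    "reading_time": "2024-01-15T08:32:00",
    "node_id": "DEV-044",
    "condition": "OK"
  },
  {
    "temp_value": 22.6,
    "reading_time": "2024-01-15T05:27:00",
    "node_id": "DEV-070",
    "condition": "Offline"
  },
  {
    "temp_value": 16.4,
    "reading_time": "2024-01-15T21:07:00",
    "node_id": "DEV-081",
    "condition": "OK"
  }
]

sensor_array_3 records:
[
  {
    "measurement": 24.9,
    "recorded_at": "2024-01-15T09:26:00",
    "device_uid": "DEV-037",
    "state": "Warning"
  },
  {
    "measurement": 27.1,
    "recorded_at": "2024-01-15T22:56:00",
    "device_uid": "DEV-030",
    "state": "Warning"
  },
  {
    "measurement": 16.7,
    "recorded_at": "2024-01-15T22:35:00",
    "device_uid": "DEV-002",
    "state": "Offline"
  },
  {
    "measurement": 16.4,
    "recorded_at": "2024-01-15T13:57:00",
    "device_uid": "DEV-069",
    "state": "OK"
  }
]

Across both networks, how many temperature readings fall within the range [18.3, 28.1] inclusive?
5

Schema mapping: "temp_value" (sensor_array_2) = "measurement" (sensor_array_3) = temperature

Readings in [18.3, 28.1] from sensor_array_2: 3
Readings in [18.3, 28.1] from sensor_array_3: 2

Total count: 3 + 2 = 5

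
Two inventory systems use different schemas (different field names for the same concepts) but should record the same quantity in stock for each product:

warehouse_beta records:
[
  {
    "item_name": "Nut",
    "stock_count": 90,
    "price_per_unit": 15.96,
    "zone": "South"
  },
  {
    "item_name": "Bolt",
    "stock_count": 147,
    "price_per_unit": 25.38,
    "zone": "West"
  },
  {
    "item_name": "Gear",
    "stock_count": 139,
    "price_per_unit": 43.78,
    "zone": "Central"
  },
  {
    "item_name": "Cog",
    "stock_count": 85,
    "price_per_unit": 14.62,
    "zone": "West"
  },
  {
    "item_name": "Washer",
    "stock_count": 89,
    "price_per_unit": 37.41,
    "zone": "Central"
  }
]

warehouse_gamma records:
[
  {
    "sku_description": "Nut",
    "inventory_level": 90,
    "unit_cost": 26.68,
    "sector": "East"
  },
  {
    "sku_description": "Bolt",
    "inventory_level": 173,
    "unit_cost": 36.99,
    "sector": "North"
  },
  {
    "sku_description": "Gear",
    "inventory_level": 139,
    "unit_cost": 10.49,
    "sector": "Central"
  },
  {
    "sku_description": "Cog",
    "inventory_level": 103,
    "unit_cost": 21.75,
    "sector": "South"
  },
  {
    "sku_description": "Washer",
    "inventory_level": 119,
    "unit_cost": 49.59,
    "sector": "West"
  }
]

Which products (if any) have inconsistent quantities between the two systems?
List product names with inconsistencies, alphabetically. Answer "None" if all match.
Bolt, Cog, Washer

Schema mappings:
- "item_name" (warehouse_beta) = "sku_description" (warehouse_gamma) = product name
- "stock_count" (warehouse_beta) = "inventory_level" (warehouse_gamma) = quantity

Comparison:
  Nut: 90 vs 90 - MATCH
  Bolt: 147 vs 173 - MISMATCH
  Gear: 139 vs 139 - MATCH
  Cog: 85 vs 103 - MISMATCH
  Washer: 89 vs 119 - MISMATCH

Products with inconsistencies: Bolt, Cog, Washer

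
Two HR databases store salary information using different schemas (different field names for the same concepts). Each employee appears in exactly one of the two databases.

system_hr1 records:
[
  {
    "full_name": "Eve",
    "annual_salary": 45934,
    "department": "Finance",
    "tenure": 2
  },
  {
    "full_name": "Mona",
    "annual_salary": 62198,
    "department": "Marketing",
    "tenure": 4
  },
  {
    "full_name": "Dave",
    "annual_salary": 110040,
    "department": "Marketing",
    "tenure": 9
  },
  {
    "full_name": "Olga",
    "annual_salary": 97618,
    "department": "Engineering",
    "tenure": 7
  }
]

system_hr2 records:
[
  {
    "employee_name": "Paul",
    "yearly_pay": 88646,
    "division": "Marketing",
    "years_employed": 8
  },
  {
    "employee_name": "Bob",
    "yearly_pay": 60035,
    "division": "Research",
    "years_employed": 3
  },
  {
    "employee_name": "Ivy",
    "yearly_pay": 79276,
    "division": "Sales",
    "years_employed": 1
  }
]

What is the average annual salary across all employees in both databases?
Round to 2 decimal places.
77678.14

Schema mapping: "annual_salary" (system_hr1) = "yearly_pay" (system_hr2) = annual salary

All salaries: [45934, 62198, 110040, 97618, 88646, 60035, 79276]
Sum: 543747
Count: 7
Average: 543747 / 7 = 77678.14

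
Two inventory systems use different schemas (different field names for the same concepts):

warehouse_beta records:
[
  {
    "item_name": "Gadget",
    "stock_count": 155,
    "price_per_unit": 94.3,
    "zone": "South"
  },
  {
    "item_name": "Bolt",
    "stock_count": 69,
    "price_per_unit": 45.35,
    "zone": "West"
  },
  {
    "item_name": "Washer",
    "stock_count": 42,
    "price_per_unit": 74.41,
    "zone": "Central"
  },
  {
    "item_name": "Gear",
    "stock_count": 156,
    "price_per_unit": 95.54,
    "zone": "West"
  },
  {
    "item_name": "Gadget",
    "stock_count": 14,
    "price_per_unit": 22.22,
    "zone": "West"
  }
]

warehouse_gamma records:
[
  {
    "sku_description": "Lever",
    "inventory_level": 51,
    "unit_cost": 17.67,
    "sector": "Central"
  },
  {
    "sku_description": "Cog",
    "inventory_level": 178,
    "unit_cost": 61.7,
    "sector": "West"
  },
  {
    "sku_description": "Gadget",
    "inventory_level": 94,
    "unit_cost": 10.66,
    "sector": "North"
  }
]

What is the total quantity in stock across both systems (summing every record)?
759

To reconcile these schemas, identify the field holding the quantity in stock in each system:
1. In warehouse_beta it is "stock_count"
2. In warehouse_gamma it is "inventory_level"

From warehouse_beta: 155 + 69 + 42 + 156 + 14 = 436
From warehouse_gamma: 51 + 178 + 94 = 323

Total: 436 + 323 = 759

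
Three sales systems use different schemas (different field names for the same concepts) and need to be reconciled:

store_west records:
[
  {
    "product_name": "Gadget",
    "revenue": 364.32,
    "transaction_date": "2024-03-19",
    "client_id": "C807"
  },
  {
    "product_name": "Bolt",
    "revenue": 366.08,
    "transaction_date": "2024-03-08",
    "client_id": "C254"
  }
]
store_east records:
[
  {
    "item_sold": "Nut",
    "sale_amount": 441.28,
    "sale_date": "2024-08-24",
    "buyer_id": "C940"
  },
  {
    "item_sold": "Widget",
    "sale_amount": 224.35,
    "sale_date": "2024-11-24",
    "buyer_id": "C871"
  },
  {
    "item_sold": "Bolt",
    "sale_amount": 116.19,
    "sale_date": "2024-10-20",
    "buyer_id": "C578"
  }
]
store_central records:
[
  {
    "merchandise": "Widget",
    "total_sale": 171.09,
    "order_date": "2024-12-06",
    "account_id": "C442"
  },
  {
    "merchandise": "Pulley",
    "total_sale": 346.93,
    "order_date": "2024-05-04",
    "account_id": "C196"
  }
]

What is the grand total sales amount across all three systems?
2030.24

Schema reconciliation - all amount fields map to sale amount:

store_west (revenue): 730.4
store_east (sale_amount): 781.82
store_central (total_sale): 518.02

Grand total: 2030.24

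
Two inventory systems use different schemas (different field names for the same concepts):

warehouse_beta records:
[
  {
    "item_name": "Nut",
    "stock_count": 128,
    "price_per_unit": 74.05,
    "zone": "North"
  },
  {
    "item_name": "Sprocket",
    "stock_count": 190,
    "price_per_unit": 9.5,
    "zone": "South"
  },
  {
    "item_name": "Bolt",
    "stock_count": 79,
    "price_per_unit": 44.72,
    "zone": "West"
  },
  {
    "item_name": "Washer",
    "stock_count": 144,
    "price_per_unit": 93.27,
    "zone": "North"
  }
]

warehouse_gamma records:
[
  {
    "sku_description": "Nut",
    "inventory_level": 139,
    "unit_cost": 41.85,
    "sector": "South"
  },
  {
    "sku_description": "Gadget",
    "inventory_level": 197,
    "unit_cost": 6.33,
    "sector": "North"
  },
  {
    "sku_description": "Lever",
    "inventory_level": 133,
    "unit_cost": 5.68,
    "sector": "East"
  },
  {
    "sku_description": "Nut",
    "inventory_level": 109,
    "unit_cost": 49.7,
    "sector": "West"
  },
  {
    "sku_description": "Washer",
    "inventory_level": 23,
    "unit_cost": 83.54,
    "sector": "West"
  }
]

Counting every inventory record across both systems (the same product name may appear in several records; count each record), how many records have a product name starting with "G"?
1

Schema mapping: "item_name" (warehouse_beta) = "sku_description" (warehouse_gamma) = product name

Records with product name starting with "G" in warehouse_beta: 0
Records with product name starting with "G" in warehouse_gamma: 1

Total: 0 + 1 = 1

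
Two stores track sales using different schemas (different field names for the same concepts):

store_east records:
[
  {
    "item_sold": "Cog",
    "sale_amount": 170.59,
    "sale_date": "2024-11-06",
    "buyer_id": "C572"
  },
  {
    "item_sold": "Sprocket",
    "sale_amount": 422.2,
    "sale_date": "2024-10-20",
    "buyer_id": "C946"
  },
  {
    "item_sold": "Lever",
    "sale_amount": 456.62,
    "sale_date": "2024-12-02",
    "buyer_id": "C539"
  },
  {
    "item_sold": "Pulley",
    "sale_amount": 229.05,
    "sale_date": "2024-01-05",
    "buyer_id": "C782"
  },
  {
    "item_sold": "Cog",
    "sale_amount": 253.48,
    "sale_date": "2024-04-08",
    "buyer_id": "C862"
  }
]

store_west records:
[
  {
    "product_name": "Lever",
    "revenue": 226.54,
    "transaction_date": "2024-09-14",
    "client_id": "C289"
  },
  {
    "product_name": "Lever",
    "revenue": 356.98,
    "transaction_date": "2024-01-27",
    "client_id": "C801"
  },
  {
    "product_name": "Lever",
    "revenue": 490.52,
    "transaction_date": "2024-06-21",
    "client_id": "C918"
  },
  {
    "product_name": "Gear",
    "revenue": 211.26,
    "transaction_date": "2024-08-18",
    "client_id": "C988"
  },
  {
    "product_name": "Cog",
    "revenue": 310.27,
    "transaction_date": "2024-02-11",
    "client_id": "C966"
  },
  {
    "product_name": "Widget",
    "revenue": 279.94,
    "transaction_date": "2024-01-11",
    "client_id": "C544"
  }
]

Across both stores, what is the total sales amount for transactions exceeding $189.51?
3236.86

Schema mapping: "sale_amount" (store_east) = "revenue" (store_west) = sale amount

Sum of sales > $189.51 in store_east: 1361.35
Sum of sales > $189.51 in store_west: 1875.51

Total: 1361.35 + 1875.51 = 3236.86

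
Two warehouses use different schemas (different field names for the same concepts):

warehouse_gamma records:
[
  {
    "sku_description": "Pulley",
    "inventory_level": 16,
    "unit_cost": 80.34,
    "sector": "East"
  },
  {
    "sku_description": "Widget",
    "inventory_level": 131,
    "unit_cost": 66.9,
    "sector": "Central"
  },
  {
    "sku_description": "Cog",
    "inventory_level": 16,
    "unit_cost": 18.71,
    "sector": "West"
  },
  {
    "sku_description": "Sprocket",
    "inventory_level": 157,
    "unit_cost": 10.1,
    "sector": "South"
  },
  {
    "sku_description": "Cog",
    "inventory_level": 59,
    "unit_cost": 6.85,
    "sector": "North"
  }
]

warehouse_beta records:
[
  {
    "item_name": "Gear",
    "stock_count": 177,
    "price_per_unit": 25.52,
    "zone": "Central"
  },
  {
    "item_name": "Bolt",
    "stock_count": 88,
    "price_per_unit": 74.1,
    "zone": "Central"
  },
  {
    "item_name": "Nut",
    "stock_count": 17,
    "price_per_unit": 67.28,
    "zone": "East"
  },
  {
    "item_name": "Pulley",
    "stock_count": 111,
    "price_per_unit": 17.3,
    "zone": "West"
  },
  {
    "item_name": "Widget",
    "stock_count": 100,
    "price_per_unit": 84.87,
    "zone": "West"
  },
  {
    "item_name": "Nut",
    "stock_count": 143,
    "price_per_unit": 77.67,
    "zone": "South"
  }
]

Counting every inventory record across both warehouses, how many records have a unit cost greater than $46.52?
6

Schema mapping: "unit_cost" (warehouse_gamma) = "price_per_unit" (warehouse_beta) = unit cost

Records > $46.52 in warehouse_gamma: 2
Records > $46.52 in warehouse_beta: 4

Total count: 2 + 4 = 6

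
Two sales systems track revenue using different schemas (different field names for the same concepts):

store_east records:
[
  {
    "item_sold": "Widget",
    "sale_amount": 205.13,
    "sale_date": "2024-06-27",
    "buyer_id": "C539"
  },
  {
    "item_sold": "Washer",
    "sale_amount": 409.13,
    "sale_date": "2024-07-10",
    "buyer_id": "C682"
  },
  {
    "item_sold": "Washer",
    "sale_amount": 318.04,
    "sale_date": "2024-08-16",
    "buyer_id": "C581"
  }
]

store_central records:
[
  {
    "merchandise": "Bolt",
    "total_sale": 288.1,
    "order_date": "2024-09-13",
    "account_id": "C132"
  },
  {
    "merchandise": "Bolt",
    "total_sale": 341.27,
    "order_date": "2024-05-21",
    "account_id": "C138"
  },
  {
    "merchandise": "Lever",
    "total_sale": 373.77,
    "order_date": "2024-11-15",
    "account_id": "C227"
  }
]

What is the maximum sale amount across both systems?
409.13

Reconcile: "sale_amount" (store_east) = "total_sale" (store_central) = sale amount

Maximum in store_east: 409.13
Maximum in store_central: 373.77

Overall maximum: max(409.13, 373.77) = 409.13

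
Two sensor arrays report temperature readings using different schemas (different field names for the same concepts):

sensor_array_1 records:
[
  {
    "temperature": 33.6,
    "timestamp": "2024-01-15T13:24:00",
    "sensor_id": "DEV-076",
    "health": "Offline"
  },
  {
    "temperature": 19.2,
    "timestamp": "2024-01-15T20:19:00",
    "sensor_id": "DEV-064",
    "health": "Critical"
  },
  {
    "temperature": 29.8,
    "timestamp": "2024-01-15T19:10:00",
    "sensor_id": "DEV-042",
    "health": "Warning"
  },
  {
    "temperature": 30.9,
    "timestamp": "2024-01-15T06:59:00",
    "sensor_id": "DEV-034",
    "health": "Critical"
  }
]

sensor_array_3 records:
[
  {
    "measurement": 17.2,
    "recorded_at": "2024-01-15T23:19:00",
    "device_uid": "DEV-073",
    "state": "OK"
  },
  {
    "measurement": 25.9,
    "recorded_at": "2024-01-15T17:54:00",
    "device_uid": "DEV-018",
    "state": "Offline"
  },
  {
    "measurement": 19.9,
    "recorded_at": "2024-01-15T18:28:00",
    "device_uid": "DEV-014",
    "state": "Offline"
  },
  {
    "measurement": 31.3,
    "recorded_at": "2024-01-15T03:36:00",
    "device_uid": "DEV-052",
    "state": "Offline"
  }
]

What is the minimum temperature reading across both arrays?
17.2

Schema mapping: "temperature" (sensor_array_1) = "measurement" (sensor_array_3) = temperature reading

Minimum in sensor_array_1: 19.2
Minimum in sensor_array_3: 17.2

Overall minimum: min(19.2, 17.2) = 17.2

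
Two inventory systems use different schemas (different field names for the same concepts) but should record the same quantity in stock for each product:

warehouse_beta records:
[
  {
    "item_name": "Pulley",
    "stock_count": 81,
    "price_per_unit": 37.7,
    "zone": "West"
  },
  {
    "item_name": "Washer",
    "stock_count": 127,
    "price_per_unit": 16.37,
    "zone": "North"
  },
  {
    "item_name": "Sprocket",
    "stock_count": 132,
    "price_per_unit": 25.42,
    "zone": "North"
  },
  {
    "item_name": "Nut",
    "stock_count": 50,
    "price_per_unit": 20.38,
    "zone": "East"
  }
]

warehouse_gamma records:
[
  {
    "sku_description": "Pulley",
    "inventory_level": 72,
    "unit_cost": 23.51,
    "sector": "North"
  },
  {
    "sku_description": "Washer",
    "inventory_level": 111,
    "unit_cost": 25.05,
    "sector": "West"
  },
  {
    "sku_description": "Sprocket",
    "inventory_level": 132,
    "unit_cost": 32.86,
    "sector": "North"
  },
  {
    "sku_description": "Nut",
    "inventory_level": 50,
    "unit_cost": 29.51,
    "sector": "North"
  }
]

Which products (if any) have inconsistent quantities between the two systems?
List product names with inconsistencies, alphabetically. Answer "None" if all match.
Pulley, Washer

Schema mappings:
- "item_name" (warehouse_beta) = "sku_description" (warehouse_gamma) = product name
- "stock_count" (warehouse_beta) = "inventory_level" (warehouse_gamma) = quantity

Comparison:
  Pulley: 81 vs 72 - MISMATCH
  Washer: 127 vs 111 - MISMATCH
  Sprocket: 132 vs 132 - MATCH
  Nut: 50 vs 50 - MATCH

Products with inconsistencies: Pulley, Washer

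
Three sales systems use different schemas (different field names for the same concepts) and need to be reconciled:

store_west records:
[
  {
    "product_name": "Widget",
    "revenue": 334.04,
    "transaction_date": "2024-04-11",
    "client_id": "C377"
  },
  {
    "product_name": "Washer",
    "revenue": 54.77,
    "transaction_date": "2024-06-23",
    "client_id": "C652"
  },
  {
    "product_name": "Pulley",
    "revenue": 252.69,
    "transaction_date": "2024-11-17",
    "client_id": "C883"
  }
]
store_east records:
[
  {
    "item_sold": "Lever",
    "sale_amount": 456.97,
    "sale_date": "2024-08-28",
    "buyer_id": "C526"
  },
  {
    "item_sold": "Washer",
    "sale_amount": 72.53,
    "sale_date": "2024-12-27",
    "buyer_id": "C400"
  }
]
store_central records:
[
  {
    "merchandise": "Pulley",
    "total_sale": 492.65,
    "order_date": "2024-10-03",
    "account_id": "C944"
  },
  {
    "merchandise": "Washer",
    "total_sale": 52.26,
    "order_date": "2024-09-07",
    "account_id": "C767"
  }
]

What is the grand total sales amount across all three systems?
1715.91

Schema reconciliation - all amount fields map to sale amount:

store_west (revenue): 641.5
store_east (sale_amount): 529.5
store_central (total_sale): 544.91

Grand total: 1715.91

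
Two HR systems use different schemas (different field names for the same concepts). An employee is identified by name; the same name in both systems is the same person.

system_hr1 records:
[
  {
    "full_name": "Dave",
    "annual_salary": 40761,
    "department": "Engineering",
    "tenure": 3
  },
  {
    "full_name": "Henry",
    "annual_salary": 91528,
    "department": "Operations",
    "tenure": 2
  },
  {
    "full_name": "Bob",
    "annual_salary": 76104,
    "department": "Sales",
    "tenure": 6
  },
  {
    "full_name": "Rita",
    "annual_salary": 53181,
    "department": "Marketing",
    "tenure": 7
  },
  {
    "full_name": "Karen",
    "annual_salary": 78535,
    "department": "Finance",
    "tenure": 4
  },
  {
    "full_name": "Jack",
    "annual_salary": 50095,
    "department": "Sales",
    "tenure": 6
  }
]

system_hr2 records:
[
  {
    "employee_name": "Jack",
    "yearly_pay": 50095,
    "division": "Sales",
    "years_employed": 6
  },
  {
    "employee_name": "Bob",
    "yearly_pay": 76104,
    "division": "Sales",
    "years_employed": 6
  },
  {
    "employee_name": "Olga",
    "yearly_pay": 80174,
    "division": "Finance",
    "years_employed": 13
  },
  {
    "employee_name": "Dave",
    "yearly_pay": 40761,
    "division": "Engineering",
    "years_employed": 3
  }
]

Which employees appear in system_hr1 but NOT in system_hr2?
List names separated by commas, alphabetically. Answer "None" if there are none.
Henry, Karen, Rita

Schema mapping: "full_name" (system_hr1) = "employee_name" (system_hr2) = employee name

Names in system_hr1: ['Bob', 'Dave', 'Henry', 'Jack', 'Karen', 'Rita']
Names in system_hr2: ['Bob', 'Dave', 'Jack', 'Olga']

In system_hr1 but not system_hr2: ['Henry', 'Karen', 'Rita']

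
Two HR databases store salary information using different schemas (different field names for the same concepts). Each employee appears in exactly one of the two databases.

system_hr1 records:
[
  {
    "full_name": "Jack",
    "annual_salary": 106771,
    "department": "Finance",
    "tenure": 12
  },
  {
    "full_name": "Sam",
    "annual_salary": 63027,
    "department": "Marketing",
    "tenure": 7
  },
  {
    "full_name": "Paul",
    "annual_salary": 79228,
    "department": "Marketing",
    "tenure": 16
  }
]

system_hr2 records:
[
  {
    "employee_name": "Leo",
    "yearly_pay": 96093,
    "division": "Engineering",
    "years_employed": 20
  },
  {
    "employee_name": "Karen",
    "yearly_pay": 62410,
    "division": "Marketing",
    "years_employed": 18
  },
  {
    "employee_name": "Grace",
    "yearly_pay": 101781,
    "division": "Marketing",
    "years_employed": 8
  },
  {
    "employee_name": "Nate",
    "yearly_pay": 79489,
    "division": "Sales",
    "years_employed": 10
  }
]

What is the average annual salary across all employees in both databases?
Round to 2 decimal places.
84114.14

Schema mapping: "annual_salary" (system_hr1) = "yearly_pay" (system_hr2) = annual salary

All salaries: [106771, 63027, 79228, 96093, 62410, 101781, 79489]
Sum: 588799
Count: 7
Average: 588799 / 7 = 84114.14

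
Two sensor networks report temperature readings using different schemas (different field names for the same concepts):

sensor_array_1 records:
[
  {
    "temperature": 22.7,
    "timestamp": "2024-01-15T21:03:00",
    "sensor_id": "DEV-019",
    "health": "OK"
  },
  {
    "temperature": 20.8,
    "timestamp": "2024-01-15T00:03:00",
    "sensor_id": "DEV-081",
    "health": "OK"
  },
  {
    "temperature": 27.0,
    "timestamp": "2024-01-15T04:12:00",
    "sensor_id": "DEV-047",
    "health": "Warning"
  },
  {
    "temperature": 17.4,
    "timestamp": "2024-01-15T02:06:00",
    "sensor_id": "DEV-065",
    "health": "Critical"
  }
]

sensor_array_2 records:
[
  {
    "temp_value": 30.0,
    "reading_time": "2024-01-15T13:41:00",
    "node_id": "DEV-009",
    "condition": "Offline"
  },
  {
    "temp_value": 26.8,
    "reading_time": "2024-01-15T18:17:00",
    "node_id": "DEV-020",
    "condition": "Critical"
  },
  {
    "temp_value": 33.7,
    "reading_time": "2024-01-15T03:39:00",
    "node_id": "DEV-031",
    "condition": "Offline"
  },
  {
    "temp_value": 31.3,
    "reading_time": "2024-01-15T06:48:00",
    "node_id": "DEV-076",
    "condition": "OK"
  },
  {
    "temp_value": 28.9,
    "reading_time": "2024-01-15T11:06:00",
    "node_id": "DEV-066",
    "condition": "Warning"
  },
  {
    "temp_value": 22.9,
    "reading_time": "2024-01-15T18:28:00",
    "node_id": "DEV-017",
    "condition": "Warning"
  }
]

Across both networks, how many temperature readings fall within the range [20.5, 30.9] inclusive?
7

Schema mapping: "temperature" (sensor_array_1) = "temp_value" (sensor_array_2) = temperature

Readings in [20.5, 30.9] from sensor_array_1: 3
Readings in [20.5, 30.9] from sensor_array_2: 4

Total count: 3 + 4 = 7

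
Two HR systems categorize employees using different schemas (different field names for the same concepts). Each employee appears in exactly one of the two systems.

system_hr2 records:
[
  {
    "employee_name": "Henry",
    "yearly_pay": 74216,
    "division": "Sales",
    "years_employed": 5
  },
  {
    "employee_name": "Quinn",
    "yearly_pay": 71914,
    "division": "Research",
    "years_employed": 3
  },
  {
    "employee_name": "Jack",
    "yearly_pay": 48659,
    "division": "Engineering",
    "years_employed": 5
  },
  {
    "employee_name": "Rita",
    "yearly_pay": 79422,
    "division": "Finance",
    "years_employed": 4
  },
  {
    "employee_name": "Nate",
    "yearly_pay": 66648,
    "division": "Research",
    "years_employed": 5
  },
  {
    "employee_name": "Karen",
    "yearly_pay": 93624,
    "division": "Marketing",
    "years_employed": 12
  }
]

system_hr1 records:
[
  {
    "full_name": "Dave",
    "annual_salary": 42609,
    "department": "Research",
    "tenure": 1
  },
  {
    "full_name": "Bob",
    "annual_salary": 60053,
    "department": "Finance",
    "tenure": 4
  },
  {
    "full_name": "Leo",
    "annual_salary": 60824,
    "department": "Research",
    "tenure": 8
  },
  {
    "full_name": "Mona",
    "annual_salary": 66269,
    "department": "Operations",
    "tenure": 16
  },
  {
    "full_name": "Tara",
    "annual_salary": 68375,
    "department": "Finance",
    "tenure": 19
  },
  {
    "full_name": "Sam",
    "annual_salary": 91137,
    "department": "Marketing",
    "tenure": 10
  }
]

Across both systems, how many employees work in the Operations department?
1

Schema mapping: "division" (system_hr2) = "department" (system_hr1) = department

Operations employees in system_hr2: 0
Operations employees in system_hr1: 1

Total in Operations: 0 + 1 = 1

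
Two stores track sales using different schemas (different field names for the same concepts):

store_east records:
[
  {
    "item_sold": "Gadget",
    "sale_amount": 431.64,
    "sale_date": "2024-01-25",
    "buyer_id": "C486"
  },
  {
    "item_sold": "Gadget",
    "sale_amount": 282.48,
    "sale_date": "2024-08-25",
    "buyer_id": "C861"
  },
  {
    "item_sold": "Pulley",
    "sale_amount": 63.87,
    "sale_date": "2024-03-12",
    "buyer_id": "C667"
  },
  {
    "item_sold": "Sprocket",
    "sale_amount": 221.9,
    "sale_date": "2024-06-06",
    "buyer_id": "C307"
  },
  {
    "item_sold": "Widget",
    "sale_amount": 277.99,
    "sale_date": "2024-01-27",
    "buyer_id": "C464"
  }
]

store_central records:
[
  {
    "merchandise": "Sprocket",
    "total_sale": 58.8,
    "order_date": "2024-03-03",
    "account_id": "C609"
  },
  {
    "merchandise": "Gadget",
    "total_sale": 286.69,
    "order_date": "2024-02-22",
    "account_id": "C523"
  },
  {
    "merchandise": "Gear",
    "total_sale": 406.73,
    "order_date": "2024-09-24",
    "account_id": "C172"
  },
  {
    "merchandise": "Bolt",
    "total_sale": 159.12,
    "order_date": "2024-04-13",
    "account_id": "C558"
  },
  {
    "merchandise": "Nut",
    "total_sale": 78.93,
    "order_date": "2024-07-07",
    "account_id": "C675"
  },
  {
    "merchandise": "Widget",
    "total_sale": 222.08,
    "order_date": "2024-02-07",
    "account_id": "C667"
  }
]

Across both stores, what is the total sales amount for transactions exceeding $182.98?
2129.51

Schema mapping: "sale_amount" (store_east) = "total_sale" (store_central) = sale amount

Sum of sales > $182.98 in store_east: 1214.01
Sum of sales > $182.98 in store_central: 915.5

Total: 1214.01 + 915.5 = 2129.51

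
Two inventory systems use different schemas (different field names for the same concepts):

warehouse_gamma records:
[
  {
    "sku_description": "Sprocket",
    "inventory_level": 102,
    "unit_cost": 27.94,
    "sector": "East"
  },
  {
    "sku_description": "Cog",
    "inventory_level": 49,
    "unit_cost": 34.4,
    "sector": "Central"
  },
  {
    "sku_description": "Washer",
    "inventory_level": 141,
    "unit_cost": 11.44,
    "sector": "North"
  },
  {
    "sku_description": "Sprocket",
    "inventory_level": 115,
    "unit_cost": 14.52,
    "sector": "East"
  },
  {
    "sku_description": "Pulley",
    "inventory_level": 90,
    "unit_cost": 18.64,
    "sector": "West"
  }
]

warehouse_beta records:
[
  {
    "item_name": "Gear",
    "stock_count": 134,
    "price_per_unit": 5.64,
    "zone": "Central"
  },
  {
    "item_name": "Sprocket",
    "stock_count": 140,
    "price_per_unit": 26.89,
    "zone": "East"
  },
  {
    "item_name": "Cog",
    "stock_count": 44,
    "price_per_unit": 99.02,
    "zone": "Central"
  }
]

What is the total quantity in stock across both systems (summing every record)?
815

To reconcile these schemas, identify the field holding the quantity in stock in each system:
1. In warehouse_gamma it is "inventory_level"
2. In warehouse_beta it is "stock_count"

From warehouse_gamma: 102 + 49 + 141 + 115 + 90 = 497
From warehouse_beta: 134 + 140 + 44 = 318

Total: 497 + 318 = 815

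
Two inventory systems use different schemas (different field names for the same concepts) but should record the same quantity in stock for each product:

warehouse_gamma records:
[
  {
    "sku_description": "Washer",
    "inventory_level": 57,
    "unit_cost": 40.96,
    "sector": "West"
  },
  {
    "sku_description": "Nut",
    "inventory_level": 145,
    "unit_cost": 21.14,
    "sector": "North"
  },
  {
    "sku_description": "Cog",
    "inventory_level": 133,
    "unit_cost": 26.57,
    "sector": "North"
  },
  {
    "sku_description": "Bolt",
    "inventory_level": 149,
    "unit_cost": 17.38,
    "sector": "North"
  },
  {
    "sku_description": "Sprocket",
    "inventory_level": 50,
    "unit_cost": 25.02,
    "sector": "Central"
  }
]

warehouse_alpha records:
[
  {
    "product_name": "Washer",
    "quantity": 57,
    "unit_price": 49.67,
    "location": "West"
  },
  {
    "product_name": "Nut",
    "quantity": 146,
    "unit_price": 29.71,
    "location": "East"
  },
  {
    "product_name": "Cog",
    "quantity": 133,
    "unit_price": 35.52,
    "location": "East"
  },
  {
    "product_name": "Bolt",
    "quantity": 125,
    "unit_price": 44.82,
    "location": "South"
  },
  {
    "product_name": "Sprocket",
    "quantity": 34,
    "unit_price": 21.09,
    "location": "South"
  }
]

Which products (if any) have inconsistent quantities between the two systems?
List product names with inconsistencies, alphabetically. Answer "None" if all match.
Bolt, Nut, Sprocket

Schema mappings:
- "sku_description" (warehouse_gamma) = "product_name" (warehouse_alpha) = product name
- "inventory_level" (warehouse_gamma) = "quantity" (warehouse_alpha) = quantity

Comparison:
  Washer: 57 vs 57 - MATCH
  Nut: 145 vs 146 - MISMATCH
  Cog: 133 vs 133 - MATCH
  Bolt: 149 vs 125 - MISMATCH
  Sprocket: 50 vs 34 - MISMATCH

Products with inconsistencies: Bolt, Nut, Sprocket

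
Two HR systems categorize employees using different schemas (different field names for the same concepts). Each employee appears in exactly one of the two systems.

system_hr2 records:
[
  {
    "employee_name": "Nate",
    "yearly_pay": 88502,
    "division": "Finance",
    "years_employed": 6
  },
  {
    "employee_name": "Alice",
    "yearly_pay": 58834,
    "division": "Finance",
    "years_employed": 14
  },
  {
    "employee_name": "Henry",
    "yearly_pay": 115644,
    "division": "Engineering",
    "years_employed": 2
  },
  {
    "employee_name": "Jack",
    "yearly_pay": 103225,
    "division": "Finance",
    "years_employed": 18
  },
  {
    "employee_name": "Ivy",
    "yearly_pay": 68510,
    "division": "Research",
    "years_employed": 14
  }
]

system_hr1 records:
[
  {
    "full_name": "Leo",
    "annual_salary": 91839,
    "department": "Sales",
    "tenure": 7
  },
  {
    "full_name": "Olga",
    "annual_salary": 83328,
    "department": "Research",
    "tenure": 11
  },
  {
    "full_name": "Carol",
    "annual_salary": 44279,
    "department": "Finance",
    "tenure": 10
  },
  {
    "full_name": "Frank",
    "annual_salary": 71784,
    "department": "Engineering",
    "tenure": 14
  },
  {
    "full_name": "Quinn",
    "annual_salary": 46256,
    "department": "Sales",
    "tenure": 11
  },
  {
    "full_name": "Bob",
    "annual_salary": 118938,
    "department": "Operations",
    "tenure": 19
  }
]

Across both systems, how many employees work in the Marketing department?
0

Schema mapping: "division" (system_hr2) = "department" (system_hr1) = department

Marketing employees in system_hr2: 0
Marketing employees in system_hr1: 0

Total in Marketing: 0 + 0 = 0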